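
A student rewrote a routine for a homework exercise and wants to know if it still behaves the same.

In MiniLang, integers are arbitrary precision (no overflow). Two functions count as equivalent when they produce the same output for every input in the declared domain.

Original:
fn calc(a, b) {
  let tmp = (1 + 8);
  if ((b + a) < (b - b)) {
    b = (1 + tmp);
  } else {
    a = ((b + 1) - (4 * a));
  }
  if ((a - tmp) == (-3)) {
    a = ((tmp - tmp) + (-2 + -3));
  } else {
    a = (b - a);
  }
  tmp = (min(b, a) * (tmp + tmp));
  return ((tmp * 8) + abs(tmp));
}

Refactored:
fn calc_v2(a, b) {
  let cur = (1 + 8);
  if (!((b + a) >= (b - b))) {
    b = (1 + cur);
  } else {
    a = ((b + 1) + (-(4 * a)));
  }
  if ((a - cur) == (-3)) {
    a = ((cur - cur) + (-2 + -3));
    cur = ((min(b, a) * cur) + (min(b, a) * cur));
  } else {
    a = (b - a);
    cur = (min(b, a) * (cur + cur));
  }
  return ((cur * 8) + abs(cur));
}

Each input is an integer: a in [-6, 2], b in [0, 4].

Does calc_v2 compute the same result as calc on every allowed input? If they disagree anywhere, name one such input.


Behavior is preserved: although boolean connective usage differs, and local variable names differ, and arithmetic usage differs, and statement counts differ, and min/max/abs usage differs, and comparison usage differs, the outputs never diverge.
Tracing a=2, b=0: calc: tmp = 9; ((b + a) < (b - b)) -> false; a = -7; ((a - tmp) == (-3)) -> false; a = 7; tmp = 0; return 0 | calc_v2: cur = 9; (!((b + a) >= (b - b))) -> false; a = -7; ((a - cur) == (-3)) -> false; a = 7; cur = 0; return 0 — matching result 0.
Across all 45 domain points the two functions coincide.
verdict: equivalent


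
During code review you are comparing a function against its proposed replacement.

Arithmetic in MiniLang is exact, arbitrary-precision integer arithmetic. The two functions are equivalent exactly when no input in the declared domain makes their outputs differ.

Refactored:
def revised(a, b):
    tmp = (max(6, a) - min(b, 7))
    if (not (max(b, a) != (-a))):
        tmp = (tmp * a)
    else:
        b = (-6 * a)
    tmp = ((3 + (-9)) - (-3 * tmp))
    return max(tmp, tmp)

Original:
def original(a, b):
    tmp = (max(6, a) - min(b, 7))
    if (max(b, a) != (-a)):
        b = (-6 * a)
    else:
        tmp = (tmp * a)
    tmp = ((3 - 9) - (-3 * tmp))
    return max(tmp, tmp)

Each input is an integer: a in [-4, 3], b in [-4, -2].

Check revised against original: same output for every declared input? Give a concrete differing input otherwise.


Side by side, the visible changes include: arithmetic usage differs; boolean connective usage differs.
As a probe, take a=-3, b=-2: original runs tmp=8, then (max(b, a) != (-a)) is true, then b=18, then tmp=18, then returns 18; revised runs tmp=8, then (not (max(b, a) != (-a))) is false, then b=18, then tmp=18, then returns 18; both end at 18.
Sweeping the whole domain (24 inputs) finds no disagreement.
verdict: equivalent


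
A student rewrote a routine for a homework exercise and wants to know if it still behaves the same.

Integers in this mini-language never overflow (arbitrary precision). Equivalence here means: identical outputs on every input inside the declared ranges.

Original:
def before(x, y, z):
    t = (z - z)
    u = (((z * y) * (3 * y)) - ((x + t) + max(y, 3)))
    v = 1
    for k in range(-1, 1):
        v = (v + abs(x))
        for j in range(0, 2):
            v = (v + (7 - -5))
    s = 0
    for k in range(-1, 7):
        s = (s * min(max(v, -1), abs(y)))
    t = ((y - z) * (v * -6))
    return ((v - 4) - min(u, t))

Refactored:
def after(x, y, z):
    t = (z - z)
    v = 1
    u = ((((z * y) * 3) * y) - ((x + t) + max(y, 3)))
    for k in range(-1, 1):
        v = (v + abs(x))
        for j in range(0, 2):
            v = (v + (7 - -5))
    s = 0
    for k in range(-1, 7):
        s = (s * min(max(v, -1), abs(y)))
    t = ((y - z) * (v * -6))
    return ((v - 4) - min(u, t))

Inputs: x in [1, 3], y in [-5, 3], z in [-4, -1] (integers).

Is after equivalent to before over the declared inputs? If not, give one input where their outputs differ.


Side by side, the visible changes include: same computation, different form.
Tracing x=2, y=3, z=-3: before: t := 0 | u := -86 | v := 1 | iter k=-1: | v := 3 | iter j=0: | v := 15 | iter j=1: | v := 27 | iter k=0: | v := 29 | iter j=0: | v := 41 | iter j=1: | v := 53 | s := 0 | iter k=-1: | s := 0 | iter k=0: | s := 0 | iter k=1: | s := 0 | iter k=2: | s := 0 | iter k=3: | s := 0 | iter k=4: | s := 0 | iter k=5: | s := 0 | iter k=6: | s := 0 | t := -1908 | result 1957 | after: t := 0 | v := 1 | u := -86 | iter k=-1: | v := 3 | iter j=0: | v := 15 | iter j=1: | v := 27 | iter k=0: | v := 29 | iter j=0: | v := 41 | iter j=1: | v := 53 | s := 0 | iter k=-1: | s := 0 | iter k=0: | s := 0 | iter k=1: | s := 0 | iter k=2: | s := 0 | iter k=3: | s := 0 | iter k=4: | s := 0 | iter k=5: | s := 0 | iter k=6: | s := 0 | t := -1908 | result 1957 — matching result 1957.
Checked all 108 inputs in the declared domain: the outputs agree on every one.
verdict: equivalent


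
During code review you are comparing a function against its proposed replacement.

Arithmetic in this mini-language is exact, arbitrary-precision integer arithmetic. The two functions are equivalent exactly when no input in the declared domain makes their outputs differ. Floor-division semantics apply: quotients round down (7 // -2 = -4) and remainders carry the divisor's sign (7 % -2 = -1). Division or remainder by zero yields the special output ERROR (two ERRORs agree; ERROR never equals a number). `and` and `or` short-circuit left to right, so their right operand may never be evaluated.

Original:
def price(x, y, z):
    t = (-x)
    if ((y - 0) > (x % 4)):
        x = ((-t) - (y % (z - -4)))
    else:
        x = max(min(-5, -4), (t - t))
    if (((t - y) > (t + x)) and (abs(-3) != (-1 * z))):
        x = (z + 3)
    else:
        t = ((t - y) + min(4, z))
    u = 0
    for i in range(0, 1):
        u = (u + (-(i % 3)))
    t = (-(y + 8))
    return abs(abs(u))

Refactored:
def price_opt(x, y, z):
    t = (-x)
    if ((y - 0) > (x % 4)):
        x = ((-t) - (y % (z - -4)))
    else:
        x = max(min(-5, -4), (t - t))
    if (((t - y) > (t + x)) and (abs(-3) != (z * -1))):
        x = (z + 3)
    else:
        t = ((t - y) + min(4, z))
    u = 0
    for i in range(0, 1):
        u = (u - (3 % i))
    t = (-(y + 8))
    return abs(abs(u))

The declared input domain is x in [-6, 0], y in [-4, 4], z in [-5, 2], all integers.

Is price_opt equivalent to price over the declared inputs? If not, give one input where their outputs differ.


Not equivalent: x=-6, y=-4, z=-5 separates them (0 vs ERROR).
price: t becomes 6; next ((y - 0) > (x % 4)) evaluates to false; next x becomes 0; next (((t - y) > (t + x)) and (abs(-3) != (-1 * z))) evaluates to true; next x becomes -2; next u becomes 0; next at i=0:; next u becomes 0; next t becomes -4; next final value 0
price_opt: t becomes 6; next ((y - 0) > (x % 4)) evaluates to false; next x becomes 0; next (((t - y) > (t + x)) and (abs(-3) != (z * -1))) evaluates to true; next x becomes -2; next u becomes 0; next at i=0:; next hits division by zero so the output is ERROR
verdict: not equivalent; witness: x=-6, y=-4, z=-5


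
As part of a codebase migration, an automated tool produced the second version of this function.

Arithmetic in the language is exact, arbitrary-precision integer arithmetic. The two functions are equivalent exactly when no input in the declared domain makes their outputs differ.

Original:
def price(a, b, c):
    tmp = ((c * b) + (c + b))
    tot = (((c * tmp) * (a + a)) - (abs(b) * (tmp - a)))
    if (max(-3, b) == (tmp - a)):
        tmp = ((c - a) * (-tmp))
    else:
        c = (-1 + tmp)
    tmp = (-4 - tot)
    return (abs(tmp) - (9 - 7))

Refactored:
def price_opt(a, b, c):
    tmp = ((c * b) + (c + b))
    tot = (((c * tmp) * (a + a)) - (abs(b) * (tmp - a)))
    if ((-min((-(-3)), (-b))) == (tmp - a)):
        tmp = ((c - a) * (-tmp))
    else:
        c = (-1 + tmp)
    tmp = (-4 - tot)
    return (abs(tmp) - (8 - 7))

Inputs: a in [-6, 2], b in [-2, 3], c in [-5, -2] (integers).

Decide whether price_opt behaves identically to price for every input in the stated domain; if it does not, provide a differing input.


There is a counterexample at a=-6, b=-2, c=-5: 164 on one side, 165 on the other.
price: tmp becomes 3; next tot becomes 162; next (max(-3, b) == (tmp - a)) evaluates to false; next c becomes 2; next tmp becomes -166; next final value 164
price_opt: tmp becomes 3; next tot becomes 162; next ((-min((-(-3)), (-b))) == (tmp - a)) evaluates to false; next c becomes 2; next tmp becomes -166; next final value 165
verdict: not equivalent; witness: a=-6, b=-2, c=-5


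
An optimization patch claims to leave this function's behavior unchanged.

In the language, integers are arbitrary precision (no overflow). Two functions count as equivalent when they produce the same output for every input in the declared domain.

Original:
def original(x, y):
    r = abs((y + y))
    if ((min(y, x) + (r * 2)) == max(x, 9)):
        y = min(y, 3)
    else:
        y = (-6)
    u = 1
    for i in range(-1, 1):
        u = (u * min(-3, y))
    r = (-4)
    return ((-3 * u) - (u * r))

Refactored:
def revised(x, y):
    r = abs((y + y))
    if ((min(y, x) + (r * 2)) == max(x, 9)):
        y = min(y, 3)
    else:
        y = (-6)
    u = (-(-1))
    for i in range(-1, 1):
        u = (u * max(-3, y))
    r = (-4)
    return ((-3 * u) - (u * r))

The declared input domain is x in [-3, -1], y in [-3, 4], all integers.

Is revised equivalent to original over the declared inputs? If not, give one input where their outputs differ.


Take x=-3, y=-2.
original: r=4, then ((min(y, x) + (r * 2)) == max(x, 9)) is false, then y=-6, then u=1, then (i=-1), then u=-6, then (i=0), then u=36, then r=-4, then returns 36
revised: r=4, then ((min(y, x) + (r * 2)) == max(x, 9)) is false, then y=-6, then u=1, then (i=-1), then u=-3, then (i=0), then u=9, then r=-4, then returns 9
36 != 9, so the rewrite changes behavior.
verdict: not equivalent; witness: x=-3, y=-2


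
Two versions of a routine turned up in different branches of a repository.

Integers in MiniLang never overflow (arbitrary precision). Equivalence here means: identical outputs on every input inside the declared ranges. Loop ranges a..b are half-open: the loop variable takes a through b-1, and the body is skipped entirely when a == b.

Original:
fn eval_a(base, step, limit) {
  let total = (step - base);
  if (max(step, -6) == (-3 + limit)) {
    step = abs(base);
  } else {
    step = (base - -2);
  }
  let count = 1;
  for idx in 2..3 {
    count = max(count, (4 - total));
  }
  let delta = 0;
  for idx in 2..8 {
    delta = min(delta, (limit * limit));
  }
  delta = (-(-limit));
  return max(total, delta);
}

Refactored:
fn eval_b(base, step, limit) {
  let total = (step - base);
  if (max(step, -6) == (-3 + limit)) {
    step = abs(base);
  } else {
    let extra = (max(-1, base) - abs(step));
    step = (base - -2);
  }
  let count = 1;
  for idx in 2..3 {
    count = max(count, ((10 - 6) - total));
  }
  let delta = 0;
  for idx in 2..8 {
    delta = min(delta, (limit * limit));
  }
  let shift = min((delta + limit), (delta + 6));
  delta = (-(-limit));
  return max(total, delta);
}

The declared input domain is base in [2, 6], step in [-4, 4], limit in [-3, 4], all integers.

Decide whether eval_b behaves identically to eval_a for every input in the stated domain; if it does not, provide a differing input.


Reading the diff, among the changes: local variable names differ, plus constant usage differs, plus statement counts differ, plus min/max/abs usage differs, plus arithmetic usage differs.
Spot check at base=2, step=2, limit=-3 — eval_a: total becomes 0; next (max(step, -6) == (-3 + limit)) evaluates to false; next step becomes 4; next count becomes 1; next at idx=2:; next count becomes 4; next delta becomes 0; next at idx=2:; next delta becomes 0; next at idx=3:; next delta becomes 0; next at idx=4:; next delta becomes 0; next at idx=5:; next delta becomes 0; next at idx=6:; next delta becomes 0; next at idx=7:; next delta becomes 0; next delta becomes -3; next final value 0. eval_b: total becomes 0; next (max(step, -6) == (-3 + limit)) evaluates to false; next extra becomes 0; next step becomes 4; next count becomes 1; next at idx=2:; next count becomes 4; next delta becomes 0; next at idx=2:; next delta becomes 0; next at idx=3:; next delta becomes 0; next at idx=4:; next delta becomes 0; next at idx=5:; next delta becomes 0; next at idx=6:; next delta becomes 0; next at idx=7:; next delta becomes 0; next shift becomes -3; next delta becomes -3; next final value 0. Both give 0.
Checked all 360 inputs in the declared domain: the outputs agree on every one.
verdict: equivalent


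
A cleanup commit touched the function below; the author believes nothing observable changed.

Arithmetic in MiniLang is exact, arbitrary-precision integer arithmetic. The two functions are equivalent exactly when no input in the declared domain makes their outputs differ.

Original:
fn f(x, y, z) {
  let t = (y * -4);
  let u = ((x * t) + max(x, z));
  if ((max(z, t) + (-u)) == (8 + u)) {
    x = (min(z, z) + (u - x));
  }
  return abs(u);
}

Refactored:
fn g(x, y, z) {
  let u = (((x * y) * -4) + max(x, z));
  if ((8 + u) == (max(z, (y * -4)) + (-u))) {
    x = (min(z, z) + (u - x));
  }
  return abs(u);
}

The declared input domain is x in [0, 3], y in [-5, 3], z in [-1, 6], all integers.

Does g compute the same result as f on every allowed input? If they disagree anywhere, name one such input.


Reading the diff, among the changes: statement counts differ; arithmetic usage differs; local variable names differ; constant usage differs.
Spot check at x=3, y=-1, z=-1 — f: t = 4; u = 15; ((max(z, t) + (-u)) == (8 + u)) -> false; return 15. g: u = 15; ((8 + u) == (max(z, (y * -4)) + (-u))) -> false; return 15. Both give 15.
Across all 288 domain points the two functions coincide.
verdict: equivalent


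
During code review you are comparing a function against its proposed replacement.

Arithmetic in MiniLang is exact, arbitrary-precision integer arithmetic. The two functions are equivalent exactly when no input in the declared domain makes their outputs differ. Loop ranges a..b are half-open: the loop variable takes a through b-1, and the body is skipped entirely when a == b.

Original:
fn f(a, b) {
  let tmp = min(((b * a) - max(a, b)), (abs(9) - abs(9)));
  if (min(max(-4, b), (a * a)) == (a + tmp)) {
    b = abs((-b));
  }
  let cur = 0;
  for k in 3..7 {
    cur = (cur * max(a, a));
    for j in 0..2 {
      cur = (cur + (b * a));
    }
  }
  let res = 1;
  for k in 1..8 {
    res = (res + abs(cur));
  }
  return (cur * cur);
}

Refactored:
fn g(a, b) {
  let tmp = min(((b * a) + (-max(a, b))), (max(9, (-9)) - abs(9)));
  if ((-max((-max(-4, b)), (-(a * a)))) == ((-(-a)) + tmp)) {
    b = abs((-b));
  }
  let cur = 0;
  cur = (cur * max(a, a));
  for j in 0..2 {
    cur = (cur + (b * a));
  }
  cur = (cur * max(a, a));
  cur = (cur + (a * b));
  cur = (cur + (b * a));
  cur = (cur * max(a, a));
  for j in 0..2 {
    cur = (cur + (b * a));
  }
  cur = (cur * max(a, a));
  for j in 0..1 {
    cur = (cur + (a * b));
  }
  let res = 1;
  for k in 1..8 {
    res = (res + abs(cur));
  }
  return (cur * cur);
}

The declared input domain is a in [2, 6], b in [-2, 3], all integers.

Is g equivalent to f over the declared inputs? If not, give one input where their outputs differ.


a=2, b=-2 yields 14400 from f but 13456 from g.
verdict: not equivalent; witness: a=2, b=-2


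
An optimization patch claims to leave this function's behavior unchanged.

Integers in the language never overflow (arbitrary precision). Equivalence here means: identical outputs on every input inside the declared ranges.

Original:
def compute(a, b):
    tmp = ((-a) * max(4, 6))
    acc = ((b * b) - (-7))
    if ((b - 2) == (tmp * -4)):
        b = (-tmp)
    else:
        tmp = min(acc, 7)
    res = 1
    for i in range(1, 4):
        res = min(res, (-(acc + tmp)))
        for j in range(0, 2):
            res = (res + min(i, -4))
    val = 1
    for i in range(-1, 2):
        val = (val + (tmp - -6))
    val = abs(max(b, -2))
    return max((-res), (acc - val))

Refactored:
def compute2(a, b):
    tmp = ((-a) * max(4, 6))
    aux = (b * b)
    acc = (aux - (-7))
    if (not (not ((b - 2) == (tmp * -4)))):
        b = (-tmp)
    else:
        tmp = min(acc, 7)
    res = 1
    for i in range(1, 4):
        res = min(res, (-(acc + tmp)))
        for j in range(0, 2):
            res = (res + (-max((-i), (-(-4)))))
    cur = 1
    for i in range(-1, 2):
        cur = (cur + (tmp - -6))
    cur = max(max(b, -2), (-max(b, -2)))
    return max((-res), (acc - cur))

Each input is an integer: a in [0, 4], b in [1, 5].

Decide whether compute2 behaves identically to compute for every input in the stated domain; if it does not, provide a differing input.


Behavior is preserved: although min/max/abs usage differs; local variable names differ; constant usage differs; statement counts differ; boolean connective usage differs, the outputs never diverge.
Spot check at a=1, b=4 — compute: tmp := -6 | acc := 23 | ((b - 2) == (tmp * -4)): false | tmp := 7 | res := 1 | iter i=1: | res := -30 | iter j=0: | res := -34 | iter j=1: | res := -38 | iter i=2: | res := -38 | iter j=0: | res := -42 | iter j=1: | res := -46 | iter i=3: | res := -46 | iter j=0: | res := -50 | iter j=1: | res := -54 | val := 1 | iter i=-1: | val := 14 | iter i=0: | val := 27 | iter i=1: | val := 40 | val := 4 | result 54. compute2: tmp := -6 | aux := 16 | acc := 23 | (not (not ((b - 2) == (tmp * -4)))): false | tmp := 7 | res := 1 | iter i=1: | res := -30 | iter j=0: | res := -34 | iter j=1: | res := -38 | iter i=2: | res := -38 | iter j=0: | res := -42 | iter j=1: | res := -46 | iter i=3: | res := -46 | iter j=0: | res := -50 | iter j=1: | res := -54 | cur := 1 | iter i=-1: | cur := 14 | iter i=0: | cur := 27 | iter i=1: | cur := 40 | cur := 4 | result 54. Both give 54.
Every one of the 25 inputs gives matching results.
verdict: equivalent


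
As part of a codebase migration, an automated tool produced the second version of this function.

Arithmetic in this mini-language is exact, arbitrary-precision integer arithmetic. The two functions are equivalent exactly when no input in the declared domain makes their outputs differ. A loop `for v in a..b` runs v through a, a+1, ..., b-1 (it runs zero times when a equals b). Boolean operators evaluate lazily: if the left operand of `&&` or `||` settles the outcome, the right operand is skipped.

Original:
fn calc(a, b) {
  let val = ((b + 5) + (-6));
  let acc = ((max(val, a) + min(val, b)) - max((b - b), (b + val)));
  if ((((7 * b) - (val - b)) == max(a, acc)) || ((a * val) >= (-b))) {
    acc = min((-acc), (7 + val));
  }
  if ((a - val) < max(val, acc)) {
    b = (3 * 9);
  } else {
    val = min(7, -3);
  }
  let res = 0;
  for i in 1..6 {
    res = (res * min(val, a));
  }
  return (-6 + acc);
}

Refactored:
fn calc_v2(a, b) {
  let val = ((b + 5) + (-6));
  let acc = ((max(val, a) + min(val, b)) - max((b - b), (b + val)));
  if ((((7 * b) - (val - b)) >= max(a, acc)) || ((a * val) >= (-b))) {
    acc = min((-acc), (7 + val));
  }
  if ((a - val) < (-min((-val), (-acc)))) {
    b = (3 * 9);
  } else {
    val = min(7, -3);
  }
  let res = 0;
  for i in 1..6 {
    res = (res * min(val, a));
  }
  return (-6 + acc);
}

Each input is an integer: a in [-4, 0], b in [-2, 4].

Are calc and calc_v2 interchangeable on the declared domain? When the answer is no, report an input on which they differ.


Consider the input a=-4, b=2.
calc: val := 1 | acc := -1 | ((((7 * b) - (val - b)) == max(a, acc)) || ((a * val) >= (-b))): false | ((a - val) < max(val, acc)): true | b := 27 | res := 0 | iter i=1: | res := 0 | iter i=2: | res := 0 | iter i=3: | res := 0 | iter i=4: | res := 0 | iter i=5: | res := 0 | result -7
calc_v2: val := 1 | acc := -1 | ((((7 * b) - (val - b)) >= max(a, acc)) || ((a * val) >= (-b))): true | acc := 1 | ((a - val) < (-min((-val), (-acc)))): true | b := 27 | res := 0 | iter i=1: | res := 0 | iter i=2: | res := 0 | iter i=3: | res := 0 | iter i=4: | res := 0 | iter i=5: | res := 0 | result -5
-7 vs -5 — the two versions disagree here.
verdict: not equivalent; witness: a=-4, b=2


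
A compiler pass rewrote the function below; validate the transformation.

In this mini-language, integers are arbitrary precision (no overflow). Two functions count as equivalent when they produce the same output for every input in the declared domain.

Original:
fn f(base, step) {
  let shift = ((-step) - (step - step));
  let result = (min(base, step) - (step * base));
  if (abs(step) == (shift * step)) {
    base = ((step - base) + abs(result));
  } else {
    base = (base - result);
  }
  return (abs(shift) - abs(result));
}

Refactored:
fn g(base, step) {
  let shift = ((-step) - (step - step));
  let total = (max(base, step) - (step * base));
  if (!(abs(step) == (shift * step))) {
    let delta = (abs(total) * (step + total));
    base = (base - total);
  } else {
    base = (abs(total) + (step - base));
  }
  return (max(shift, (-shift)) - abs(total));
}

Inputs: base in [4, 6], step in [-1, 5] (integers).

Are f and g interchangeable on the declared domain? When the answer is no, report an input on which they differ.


These are not equivalent — on base=4, step=-1 the outputs split (-2 vs -7).
f: shift=1, then result=3, then (abs(step) == (shift * step)) is false, then base=1, then returns -2
g: shift=1, then total=8, then (!(abs(step) == (shift * step))) is true, then delta=56, then base=-4, then returns -7
verdict: not equivalent; witness: base=4, step=-1


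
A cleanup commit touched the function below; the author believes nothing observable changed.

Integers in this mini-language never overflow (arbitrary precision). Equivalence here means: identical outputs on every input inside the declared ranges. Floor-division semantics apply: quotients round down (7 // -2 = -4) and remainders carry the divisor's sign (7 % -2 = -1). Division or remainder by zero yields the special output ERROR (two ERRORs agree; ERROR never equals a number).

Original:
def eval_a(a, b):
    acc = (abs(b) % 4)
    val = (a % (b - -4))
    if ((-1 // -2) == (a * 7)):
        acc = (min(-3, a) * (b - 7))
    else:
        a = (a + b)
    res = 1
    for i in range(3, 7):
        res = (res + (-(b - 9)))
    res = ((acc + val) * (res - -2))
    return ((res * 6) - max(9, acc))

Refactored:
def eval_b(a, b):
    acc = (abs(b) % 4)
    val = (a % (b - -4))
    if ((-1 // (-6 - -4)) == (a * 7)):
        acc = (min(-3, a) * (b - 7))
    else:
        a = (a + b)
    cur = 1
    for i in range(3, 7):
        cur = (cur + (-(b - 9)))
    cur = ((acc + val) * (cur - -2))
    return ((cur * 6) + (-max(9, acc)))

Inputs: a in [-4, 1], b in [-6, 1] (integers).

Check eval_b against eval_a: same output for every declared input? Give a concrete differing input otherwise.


Side by side, the visible changes include: local variable names differ; and constant usage differs; and arithmetic usage differs.
One worked example (a=-4, b=-6) — eval_a: acc becomes 2; next val becomes 0; next ((-1 // -2) == (a * 7)) evaluates to false; next a becomes -10; next res becomes 1; next at i=3:; next res becomes 16; next at i=4:; next res becomes 31; next at i=5:; next res becomes 46; next at i=6:; next res becomes 61; next res becomes 126; next final value 747; eval_b: acc becomes 2; next val becomes 0; next ((-1 // (-6 - -4)) == (a * 7)) evaluates to false; next a becomes -10; next cur becomes 1; next at i=3:; next cur becomes 16; next at i=4:; next cur becomes 31; next at i=5:; next cur becomes 46; next at i=6:; next cur becomes 61; next cur becomes 126; next final value 747; agreement on 747.
Sweeping the whole domain (48 inputs) finds no disagreement.
verdict: equivalent


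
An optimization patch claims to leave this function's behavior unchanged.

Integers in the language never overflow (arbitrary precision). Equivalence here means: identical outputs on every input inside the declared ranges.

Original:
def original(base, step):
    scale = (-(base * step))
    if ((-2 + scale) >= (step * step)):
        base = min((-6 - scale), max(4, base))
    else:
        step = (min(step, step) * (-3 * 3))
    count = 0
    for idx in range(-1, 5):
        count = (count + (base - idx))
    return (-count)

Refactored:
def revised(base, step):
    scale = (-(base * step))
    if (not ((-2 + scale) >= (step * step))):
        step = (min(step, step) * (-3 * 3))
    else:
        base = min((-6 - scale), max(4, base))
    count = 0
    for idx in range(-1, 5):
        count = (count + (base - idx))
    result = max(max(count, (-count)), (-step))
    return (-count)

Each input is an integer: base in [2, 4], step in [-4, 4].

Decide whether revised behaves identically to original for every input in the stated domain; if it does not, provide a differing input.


Equivalent — the differences include min/max/abs usage differs; statement counts differ; boolean connective usage differs; local variable names differ, yet no declared input distinguishes the two.
Spot check at base=4, step=-3 — original: scale becomes 12; next ((-2 + scale) >= (step * step)) evaluates to true; next base becomes -18; next count becomes 0; next at idx=-1:; next count becomes -17; next at idx=0:; next count becomes -35; next at idx=1:; next count becomes -54; next at idx=2:; next count becomes -74; next at idx=3:; next count becomes -95; next at idx=4:; next count becomes -117; next final value 117. revised: scale becomes 12; next (not ((-2 + scale) >= (step * step))) evaluates to false; next base becomes -18; next count becomes 0; next at idx=-1:; next count becomes -17; next at idx=0:; next count becomes -35; next at idx=1:; next count becomes -54; next at idx=2:; next count becomes -74; next at idx=3:; next count becomes -95; next at idx=4:; next count becomes -117; next result becomes 117; next final value 117. Both give 117.
An exhaustive pass over the 27 declared inputs shows identical outputs.
verdict: equivalent


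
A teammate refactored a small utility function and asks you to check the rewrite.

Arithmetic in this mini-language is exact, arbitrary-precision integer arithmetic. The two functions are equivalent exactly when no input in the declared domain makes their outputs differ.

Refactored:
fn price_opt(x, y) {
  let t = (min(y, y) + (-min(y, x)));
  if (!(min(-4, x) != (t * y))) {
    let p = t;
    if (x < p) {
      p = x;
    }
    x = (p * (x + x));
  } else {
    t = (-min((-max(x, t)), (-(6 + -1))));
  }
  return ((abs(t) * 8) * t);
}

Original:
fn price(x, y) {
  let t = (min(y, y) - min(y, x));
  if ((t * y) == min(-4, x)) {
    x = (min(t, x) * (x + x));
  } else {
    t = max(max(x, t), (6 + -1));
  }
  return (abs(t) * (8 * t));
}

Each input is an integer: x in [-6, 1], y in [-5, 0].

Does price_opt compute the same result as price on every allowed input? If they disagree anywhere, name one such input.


Behavior is preserved: although min/max/abs usage differs, plus arithmetic usage differs, plus comparison usage differs, plus boolean connective usage differs, plus local variable names differ, plus branching structure differs, plus statement counts differ, the outputs never diverge.
As a probe, take x=0, y=-2: price runs t becomes 0; next ((t * y) == min(-4, x)) evaluates to false; next t becomes 5; next final value 200; price_opt runs t becomes 0; next (!(min(-4, x) != (t * y))) evaluates to false; next t becomes 5; next final value 200; both end at 200.
Every one of the 48 inputs gives matching results.
verdict: equivalent


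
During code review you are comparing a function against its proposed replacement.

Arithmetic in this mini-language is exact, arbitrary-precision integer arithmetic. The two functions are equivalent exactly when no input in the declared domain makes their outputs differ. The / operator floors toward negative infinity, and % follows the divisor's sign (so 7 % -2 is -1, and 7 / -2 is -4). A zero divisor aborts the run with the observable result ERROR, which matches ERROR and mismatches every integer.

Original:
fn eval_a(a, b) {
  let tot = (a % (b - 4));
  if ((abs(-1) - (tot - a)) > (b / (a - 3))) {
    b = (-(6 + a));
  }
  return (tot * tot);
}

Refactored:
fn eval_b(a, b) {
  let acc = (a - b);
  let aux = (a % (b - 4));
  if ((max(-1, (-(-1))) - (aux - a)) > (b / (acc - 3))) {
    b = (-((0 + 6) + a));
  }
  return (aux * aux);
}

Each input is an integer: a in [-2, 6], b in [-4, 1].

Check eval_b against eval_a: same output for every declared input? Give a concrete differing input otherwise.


Take a=-1, b=-4.
eval_a: tot := -1 | ((abs(-1) - (tot - a)) > (b / (a - 3))): false | result 1
eval_b: acc := 3 | aux := -1 | divide-by-zero, output ERROR
1 and ERROR differ, so these are not the same function on this domain.
verdict: not equivalent; witness: a=-1, b=-4


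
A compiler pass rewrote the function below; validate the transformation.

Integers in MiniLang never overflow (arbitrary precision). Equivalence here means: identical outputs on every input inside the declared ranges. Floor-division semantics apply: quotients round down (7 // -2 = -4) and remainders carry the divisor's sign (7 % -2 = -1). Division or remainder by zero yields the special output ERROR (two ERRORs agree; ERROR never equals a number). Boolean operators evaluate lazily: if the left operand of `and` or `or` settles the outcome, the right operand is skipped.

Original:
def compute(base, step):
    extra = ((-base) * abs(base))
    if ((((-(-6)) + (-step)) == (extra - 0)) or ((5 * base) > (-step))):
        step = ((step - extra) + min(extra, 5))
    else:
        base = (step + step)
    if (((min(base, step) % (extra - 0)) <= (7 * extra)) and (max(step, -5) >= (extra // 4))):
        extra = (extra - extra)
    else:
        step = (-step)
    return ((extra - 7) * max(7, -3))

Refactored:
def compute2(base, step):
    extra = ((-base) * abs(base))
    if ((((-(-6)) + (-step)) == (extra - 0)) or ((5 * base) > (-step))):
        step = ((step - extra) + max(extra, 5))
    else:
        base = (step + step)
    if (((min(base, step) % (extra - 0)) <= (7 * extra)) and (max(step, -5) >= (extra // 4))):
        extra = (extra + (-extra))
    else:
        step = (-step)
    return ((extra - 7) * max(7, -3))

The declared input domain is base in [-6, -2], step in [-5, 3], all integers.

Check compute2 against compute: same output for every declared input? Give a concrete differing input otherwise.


The edit looks behavioral (`min(extra, 5)` became `max(extra, 5)`), but over these ranges it never changes the outcome.
Tracing base=-5, step=0: compute: extra := 25 | ((((-(-6)) + (-step)) == (extra - 0)) or ((5 * base) > (-step))): false | base := 0 | (((min(base, step) % (extra - 0)) <= (7 * extra)) and (max(step, -5) >= (extra // 4))): false | step := 0 | result 126 | compute2: extra := 25 | ((((-(-6)) + (-step)) == (extra - 0)) or ((5 * base) > (-step))): false | base := 0 | (((min(base, step) % (extra - 0)) <= (7 * extra)) and (max(step, -5) >= (extra // 4))): false | step := 0 | result 126 — matching result 126.
Checked all 45 inputs in the declared domain: the outputs agree on every one.
verdict: equivalent


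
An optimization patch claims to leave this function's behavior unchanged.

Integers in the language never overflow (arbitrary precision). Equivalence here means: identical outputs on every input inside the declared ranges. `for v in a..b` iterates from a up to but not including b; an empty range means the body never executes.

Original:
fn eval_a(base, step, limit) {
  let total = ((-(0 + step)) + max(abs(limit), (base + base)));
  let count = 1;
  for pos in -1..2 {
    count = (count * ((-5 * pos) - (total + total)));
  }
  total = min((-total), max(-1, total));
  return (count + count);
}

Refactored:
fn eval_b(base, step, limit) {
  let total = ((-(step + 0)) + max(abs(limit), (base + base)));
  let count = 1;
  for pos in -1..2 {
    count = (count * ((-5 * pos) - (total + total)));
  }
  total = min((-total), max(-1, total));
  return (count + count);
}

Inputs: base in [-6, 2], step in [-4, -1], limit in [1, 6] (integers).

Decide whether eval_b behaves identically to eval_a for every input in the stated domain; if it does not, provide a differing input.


The two are interchangeable: same computation, different form, and every declared input agrees.
As a probe, take base=-4, step=-3, limit=2: eval_a runs total := 5 | count := 1 | iter pos=-1: | count := -5 | iter pos=0: | count := 50 | iter pos=1: | count := -750 | total := -5 | result -1500; eval_b runs total := 5 | count := 1 | iter pos=-1: | count := -5 | iter pos=0: | count := 50 | iter pos=1: | count := -750 | total := -5 | result -1500; both end at -1500.
Sweeping the whole domain (216 inputs) finds no disagreement.
verdict: equivalent


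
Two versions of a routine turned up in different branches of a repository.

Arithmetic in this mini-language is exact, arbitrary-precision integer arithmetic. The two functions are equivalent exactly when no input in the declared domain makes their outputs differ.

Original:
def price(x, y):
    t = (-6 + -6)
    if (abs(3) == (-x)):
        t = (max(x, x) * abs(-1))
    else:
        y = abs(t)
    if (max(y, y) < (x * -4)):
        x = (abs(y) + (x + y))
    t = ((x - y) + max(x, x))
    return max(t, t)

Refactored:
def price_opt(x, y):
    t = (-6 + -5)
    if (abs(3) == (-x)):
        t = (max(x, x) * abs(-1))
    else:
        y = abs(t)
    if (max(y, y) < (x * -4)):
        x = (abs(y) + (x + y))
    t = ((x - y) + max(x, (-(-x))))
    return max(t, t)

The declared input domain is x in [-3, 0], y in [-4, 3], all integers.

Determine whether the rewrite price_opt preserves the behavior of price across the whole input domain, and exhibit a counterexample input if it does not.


On input x=-2, y=-4, price returns -16 while price_opt returns -15.
verdict: not equivalent; witness: x=-2, y=-4


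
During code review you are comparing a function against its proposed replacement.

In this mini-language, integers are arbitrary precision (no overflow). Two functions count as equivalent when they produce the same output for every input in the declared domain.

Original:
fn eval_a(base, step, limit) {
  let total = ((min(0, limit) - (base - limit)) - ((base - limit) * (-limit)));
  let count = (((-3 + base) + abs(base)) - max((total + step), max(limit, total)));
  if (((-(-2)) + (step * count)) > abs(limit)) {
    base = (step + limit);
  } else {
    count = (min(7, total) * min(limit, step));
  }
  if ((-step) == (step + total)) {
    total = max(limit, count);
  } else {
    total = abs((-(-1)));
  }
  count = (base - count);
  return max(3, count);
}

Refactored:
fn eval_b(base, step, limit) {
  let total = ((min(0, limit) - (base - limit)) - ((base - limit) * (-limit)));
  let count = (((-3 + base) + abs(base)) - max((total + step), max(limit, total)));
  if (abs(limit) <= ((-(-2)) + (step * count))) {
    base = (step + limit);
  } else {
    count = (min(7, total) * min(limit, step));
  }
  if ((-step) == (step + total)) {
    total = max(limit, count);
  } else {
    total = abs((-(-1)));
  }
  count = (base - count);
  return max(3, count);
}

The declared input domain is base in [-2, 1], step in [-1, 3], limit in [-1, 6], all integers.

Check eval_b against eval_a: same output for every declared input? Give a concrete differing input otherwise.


Run the pair on base=-2, step=0, limit=2.
eval_a: total becomes -4; next count becomes -5; next (((-(-2)) + (step * count)) > abs(limit)) evaluates to false; next count becomes 0; next ((-step) == (step + total)) evaluates to false; next total becomes 1; next count becomes -2; next final value 3
eval_b: total becomes -4; next count becomes -5; next (abs(limit) <= ((-(-2)) + (step * count))) evaluates to true; next base becomes 2; next ((-step) == (step + total)) evaluates to false; next total becomes 1; next count becomes 7; next final value 7
3 against 7: the behavior changed.
verdict: not equivalent; witness: base=-2, step=0, limit=2


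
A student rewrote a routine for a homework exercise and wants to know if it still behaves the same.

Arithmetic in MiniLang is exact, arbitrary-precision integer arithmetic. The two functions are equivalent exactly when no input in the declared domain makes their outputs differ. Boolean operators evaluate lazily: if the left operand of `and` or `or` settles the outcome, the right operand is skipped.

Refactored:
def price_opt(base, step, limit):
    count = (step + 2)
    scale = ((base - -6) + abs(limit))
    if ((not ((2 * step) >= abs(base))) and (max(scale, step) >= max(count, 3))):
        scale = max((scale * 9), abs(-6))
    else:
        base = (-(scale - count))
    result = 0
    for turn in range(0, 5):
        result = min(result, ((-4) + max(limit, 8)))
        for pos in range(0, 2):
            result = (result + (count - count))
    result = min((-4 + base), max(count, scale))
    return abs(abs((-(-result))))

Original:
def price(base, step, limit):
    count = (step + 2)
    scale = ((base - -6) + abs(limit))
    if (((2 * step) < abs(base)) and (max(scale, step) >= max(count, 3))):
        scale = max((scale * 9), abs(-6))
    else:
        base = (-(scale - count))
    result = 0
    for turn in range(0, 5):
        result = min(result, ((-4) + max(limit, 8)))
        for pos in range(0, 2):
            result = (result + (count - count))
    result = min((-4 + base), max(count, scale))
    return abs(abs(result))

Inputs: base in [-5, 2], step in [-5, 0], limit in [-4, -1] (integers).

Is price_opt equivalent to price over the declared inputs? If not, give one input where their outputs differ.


This is a faithful refactor — comparison usage differs; and boolean connective usage differs, but the computed results match everywhere.
Spot check at base=-2, step=-4, limit=-3 — price: count := -2 | scale := 7 | (((2 * step) < abs(base)) and (max(scale, step) >= max(count, 3))): true | scale := 63 | result := 0 | iter turn=0: | result := 0 | iter pos=0: | result := 0 | iter pos=1: | result := 0 | iter turn=1: | result := 0 | iter pos=0: | result := 0 | iter pos=1: | result := 0 | iter turn=2: | result := 0 | iter pos=0: | result := 0 | iter pos=1: | result := 0 | iter turn=3: | result := 0 | iter pos=0: | result := 0 | iter pos=1: | result := 0 | iter turn=4: | result := 0 | iter pos=0: | result := 0 | iter pos=1: | result := 0 | result := -6 | result 6. price_opt: count := -2 | scale := 7 | ((not ((2 * step) >= abs(base))) and (max(scale, step) >= max(count, 3))): true | scale := 63 | result := 0 | iter turn=0: | result := 0 | iter pos=0: | result := 0 | iter pos=1: | result := 0 | iter turn=1: | result := 0 | iter pos=0: | result := 0 | iter pos=1: | result := 0 | iter turn=2: | result := 0 | iter pos=0: | result := 0 | iter pos=1: | result := 0 | iter turn=3: | result := 0 | iter pos=0: | result := 0 | iter pos=1: | result := 0 | iter turn=4: | result := 0 | iter pos=0: | result := 0 | iter pos=1: | result := 0 | result := -6 | result 6. Both give 6.
Sweeping the whole domain (192 inputs) finds no disagreement.
verdict: equivalent


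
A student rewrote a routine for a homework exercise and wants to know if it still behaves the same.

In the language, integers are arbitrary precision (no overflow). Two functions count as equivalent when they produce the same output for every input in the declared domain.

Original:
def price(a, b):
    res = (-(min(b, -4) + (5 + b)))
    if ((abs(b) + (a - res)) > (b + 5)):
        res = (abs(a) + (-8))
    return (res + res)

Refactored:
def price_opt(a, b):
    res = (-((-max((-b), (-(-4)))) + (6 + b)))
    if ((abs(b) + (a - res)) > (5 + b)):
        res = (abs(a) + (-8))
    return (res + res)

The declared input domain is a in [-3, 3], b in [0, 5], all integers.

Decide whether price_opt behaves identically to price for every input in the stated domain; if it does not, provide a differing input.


These are not equivalent — on a=-3, b=0 the outputs split (-2 vs -4).
price: res := -1 | ((abs(b) + (a - res)) > (b + 5)): false | result -2
price_opt: res := -2 | ((abs(b) + (a - res)) > (5 + b)): false | result -4
verdict: not equivalent; witness: a=-3, b=0
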